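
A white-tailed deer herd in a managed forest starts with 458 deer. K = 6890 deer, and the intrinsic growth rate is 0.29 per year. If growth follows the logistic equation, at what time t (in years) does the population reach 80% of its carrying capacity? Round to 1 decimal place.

A = (K − N₀)/N₀ = (6890 − 458)/458 = 14.044.
Solve 6890/(1 + 14.044·e^(−0.29t)) = 5512: 1 + 14.044·e^(−0.29t) = 1.25, so e^(−0.29t) = 0.0178016.
−0.29·t = ln(0.0178016) = -4.0285, so t = 4.0285/0.29 = 13.891.

13.9 years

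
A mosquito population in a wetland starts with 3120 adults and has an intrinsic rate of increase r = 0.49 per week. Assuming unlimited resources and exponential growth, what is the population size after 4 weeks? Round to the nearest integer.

N(t) = N₀·e^(rt) = 3120 × e^(0.49×4) = 3120 × e^1.96.
e^1.96 ≈ 7.0993, so N ≈ 3120 × 7.0993 = 22149.9.

22150 adults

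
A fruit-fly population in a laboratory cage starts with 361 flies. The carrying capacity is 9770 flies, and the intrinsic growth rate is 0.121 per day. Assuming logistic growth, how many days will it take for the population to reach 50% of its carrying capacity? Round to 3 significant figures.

A = (K − N₀)/N₀ = (9770 − 361)/361 = 26.064.
Solve 9770/(1 + 26.064·e^(−0.121t)) = 4885: 1 + 26.064·e^(−0.121t) = 2, so e^(−0.121t) = 0.0383675.
−0.121·t = ln(0.0383675) = -3.2605, so t = 3.2605/0.121 = 26.947.

26.9 days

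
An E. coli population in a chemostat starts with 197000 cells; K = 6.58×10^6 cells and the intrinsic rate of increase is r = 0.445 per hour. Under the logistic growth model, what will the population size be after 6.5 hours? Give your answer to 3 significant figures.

2350000 cells

A = (K − N₀)/N₀ = (6.58×10^6 − 197000)/197000 = 32.401.
N(t) = K/(1 + A·e^(−rt)) = 6.58×10^6/(1 + 32.401×e^(−0.445×6.5)).
e^(−2.893) = 0.055437; denominator = 1 + 32.401×0.055437 = 2.7962.
N = 6.58×10^6/2.7962 = 2.353169×10^6.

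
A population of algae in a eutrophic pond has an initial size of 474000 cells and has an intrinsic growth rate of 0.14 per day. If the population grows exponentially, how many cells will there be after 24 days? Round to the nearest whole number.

N(t) = N₀·e^(rt) = 474000 × e^(0.14×24) = 474000 × e^3.36.
e^3.36 ≈ 28.789, so N ≈ 474000 × 28.789 = 1.364608×10^7.

13646076 cells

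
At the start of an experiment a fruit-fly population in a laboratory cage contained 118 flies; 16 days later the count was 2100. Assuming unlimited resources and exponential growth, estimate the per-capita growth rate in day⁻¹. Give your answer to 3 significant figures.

0.180 per day

From N(t) = N₀·e^(rt): e^(r·16) = 2100/118 = 17.797.
r·16 = ln(17.797) = 2.879, so r = 2.879/16 = 0.17994.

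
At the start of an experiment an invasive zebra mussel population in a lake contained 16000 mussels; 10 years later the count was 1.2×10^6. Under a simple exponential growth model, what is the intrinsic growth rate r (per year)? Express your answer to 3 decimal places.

0.432 per year

From N(t) = N₀·e^(rt): e^(r·10) = 1.2×10^6/16000 = 75.
r·10 = ln(75) = 4.3175, so r = 4.3175/10 = 0.43175.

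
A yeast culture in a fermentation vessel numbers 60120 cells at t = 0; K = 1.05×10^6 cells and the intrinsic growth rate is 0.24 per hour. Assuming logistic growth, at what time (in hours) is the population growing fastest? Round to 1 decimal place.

Logistic growth is fastest at N = K/2 = 525000.
A = (K − N₀)/N₀ = 16.465. Set K/(1 + A·e^(−rt)) = K/2 → A·e^(−rt) = 1.
e^(−0.24t) = 1/16.465 = 0.0607346, so t = ln(16.465)/0.24 = 2.8012/0.24 = 11.672.

11.7 hours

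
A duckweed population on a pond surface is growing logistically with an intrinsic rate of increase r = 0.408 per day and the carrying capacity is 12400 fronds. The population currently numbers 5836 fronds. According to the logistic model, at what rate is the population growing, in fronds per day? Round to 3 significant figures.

dN/dt = rN(1 − N/K) = 0.408 × 5836 × (1 − 5836/12400).
1 − 5836/12400 = 0.52935; dN/dt = 0.408 × 5836 × 0.52935 = 1260.4.

1260 fronds per day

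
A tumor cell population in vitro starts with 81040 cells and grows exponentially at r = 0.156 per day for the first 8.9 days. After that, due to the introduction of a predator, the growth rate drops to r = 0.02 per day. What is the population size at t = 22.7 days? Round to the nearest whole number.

Phase 1: N(8.9) = 81040·e^(0.156×8.9) = 81040·e^1.388 = 324843.
Phase 2 runs for 22.7 − 8.9 = 13.8 days at r = 0.02.
N(22.7) = 324843·e^(0.02×13.8) = 324843·e^0.276 = 428094.

428094 cells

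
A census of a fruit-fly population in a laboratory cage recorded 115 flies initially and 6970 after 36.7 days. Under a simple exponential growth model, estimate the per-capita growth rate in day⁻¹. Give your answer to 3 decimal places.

0.112 per day

From N(t) = N₀·e^(rt): e^(r·36.7) = 6970/115 = 60.609.
r·36.7 = ln(60.609) = 4.1044, so r = 4.1044/36.7 = 0.11184.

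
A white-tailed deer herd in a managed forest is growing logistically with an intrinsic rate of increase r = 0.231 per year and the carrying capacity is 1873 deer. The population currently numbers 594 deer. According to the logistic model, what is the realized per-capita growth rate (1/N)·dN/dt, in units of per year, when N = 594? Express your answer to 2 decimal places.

(1/N)·dN/dt = r(1 − N/K) = 0.231 × (1 − 594/1873).
= 0.231 × 0.68286 = 0.15774.

0.16 per year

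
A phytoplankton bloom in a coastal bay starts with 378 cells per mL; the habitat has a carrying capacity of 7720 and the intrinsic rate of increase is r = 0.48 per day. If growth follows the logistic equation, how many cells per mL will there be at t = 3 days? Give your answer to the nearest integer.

A = (K − N₀)/N₀ = (7720 − 378)/378 = 19.423.
N(t) = K/(1 + A·e^(−rt)) = 7720/(1 + 19.423×e^(−0.48×3)).
e^(−1.44) = 0.23693; denominator = 1 + 19.423×0.23693 = 5.6019.
N = 7720/5.6019 = 1378.1.

1378 cells per mL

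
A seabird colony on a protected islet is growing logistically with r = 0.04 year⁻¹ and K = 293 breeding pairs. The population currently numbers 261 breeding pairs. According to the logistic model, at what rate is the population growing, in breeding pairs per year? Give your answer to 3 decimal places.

1.140 breeding pairs per year

dN/dt = rN(1 − N/K) = 0.04 × 261 × (1 − 261/293).
1 − 261/293 = 0.10922; dN/dt = 0.04 × 261 × 0.10922 = 1.1402.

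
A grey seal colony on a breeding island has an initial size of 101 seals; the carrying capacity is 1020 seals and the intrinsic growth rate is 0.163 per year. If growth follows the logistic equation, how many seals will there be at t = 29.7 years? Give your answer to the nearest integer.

952 seals

A = (K − N₀)/N₀ = (1020 − 101)/101 = 9.099.
N(t) = K/(1 + A·e^(−rt)) = 1020/(1 + 9.099×e^(−0.163×29.7)).
e^(−4.841) = 0.0078984; denominator = 1 + 9.099×0.0078984 = 1.0719.
N = 1020/1.0719 = 951.61.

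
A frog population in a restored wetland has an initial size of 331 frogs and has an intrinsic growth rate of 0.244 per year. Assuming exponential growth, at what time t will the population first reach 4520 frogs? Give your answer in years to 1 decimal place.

Set N₀·e^(rt) = 4520: e^(0.244·t) = 4520/331 = 13.656.
0.244·t = ln(13.656) = 2.6141, so t = 2.6141/0.244 = 10.714.

10.7 years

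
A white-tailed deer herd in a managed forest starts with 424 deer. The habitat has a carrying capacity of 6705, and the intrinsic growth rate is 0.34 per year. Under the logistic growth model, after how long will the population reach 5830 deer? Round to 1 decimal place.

13.5 years

A = (K − N₀)/N₀ = (6705 − 424)/424 = 14.814.
Solve 6705/(1 + 14.814·e^(−0.34t)) = 5830: 1 + 14.814·e^(−0.34t) = 1.1501, so e^(−0.34t) = 0.0101316.
−0.34·t = ln(0.0101316) = -4.5921, so t = 4.5921/0.34 = 13.506.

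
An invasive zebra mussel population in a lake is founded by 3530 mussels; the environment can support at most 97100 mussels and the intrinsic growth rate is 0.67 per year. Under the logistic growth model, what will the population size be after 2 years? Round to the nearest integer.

A = (K − N₀)/N₀ = (97100 − 3530)/3530 = 26.507.
N(t) = K/(1 + A·e^(−rt)) = 97100/(1 + 26.507×e^(−0.67×2)).
e^(−1.34) = 0.26185; denominator = 1 + 26.507×0.26185 = 7.9408.
N = 97100/7.9408 = 12228.

12228 mussels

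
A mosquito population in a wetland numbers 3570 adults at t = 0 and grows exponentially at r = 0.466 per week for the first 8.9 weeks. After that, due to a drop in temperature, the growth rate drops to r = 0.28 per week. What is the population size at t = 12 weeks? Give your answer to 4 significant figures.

538100 adults

Phase 1: N(8.9) = 3570·e^(0.466×8.9) = 3570·e^4.147 = 225871.
Phase 2 runs for 12 − 8.9 = 3.1 weeks at r = 0.28.
N(12) = 225871·e^(0.28×3.1) = 225871·e^0.868 = 538058.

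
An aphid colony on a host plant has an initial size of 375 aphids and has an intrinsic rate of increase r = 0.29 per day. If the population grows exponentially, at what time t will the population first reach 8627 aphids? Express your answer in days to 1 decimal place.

10.8 days

Set N₀·e^(rt) = 8627: e^(0.29·t) = 8627/375 = 23.005.
0.29·t = ln(23.005) = 3.1357, so t = 3.1357/0.29 = 10.813.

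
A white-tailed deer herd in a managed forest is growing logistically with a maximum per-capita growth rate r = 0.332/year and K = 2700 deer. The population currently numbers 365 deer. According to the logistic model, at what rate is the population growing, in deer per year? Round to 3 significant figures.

105 deer per year

dN/dt = rN(1 − N/K) = 0.332 × 365 × (1 − 365/2700).
1 − 365/2700 = 0.86481; dN/dt = 0.332 × 365 × 0.86481 = 104.8.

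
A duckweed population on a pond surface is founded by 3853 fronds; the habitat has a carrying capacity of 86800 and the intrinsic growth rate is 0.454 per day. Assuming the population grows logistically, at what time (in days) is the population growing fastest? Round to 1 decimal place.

Logistic growth is fastest at N = K/2 = 43400.
A = (K − N₀)/N₀ = 21.528. Set K/(1 + A·e^(−rt)) = K/2 → A·e^(−rt) = 1.
e^(−0.454t) = 1/21.528 = 0.0464513, so t = ln(21.528)/0.454 = 3.0693/0.454 = 6.7607.

6.8 days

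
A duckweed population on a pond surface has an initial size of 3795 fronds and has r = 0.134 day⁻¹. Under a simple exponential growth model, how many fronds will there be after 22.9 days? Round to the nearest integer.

81637 fronds

N(t) = N₀·e^(rt) = 3795 × e^(0.134×22.9) = 3795 × e^3.069.
e^3.069 ≈ 21.512, so N ≈ 3795 × 21.512 = 81637.1.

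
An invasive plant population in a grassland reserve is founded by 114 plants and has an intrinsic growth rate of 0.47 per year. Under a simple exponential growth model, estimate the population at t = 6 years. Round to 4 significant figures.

1913 plants

N(t) = N₀·e^(rt) = 114 × e^(0.47×6) = 114 × e^2.82.
e^2.82 ≈ 16.777, so N ≈ 114 × 16.777 = 1912.56.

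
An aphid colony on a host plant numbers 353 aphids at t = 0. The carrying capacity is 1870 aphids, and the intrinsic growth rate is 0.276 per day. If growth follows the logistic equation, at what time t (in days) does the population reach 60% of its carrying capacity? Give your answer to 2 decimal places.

A = (K − N₀)/N₀ = (1870 − 353)/353 = 4.2975.
Solve 1870/(1 + 4.2975·e^(−0.276t)) = 1122: 1 + 4.2975·e^(−0.276t) = 1.6667, so e^(−0.276t) = 0.155131.
−0.276·t = ln(0.155131) = -1.8635, so t = 1.8635/0.276 = 6.7518.

6.75 days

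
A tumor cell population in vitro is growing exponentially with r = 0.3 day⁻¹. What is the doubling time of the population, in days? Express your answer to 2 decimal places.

Doubling time t_d = ln(2)/r = 0.6931/0.3 = 2.3105.

2.31 days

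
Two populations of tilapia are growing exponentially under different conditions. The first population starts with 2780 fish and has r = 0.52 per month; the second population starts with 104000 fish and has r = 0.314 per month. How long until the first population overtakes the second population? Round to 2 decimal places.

17.58 months

Set 2780·e^(0.52t) = 104000·e^(0.314t).
e^((0.52 − 0.314)t) = 104000/2780 → e^(0.206·t) = 37.41.
0.206·t = ln(37.41) = 3.6219, so t = 3.6219/0.206 = 17.582.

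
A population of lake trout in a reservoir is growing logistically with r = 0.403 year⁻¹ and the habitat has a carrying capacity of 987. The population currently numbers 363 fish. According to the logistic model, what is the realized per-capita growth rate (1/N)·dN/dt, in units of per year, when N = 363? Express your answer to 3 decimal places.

0.255 per year

(1/N)·dN/dt = r(1 − N/K) = 0.403 × (1 − 363/987).
= 0.403 × 0.63222 = 0.25478.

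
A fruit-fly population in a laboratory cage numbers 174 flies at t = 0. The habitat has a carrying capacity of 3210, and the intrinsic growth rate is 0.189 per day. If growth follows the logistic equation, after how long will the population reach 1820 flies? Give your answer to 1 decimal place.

16.6 days

A = (K − N₀)/N₀ = (3210 − 174)/174 = 17.448.
Solve 3210/(1 + 17.448·e^(−0.189t)) = 1820: 1 + 17.448·e^(−0.189t) = 1.7637, so e^(−0.189t) = 0.0437714.
−0.189·t = ln(0.0437714) = -3.1288, so t = 3.1288/0.189 = 16.554.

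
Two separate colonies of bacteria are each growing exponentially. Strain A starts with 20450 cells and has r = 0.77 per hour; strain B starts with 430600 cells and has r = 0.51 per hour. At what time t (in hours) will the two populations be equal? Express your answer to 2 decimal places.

11.72 hours

Set 20450·e^(0.77t) = 430600·e^(0.51t).
e^((0.77 − 0.51)t) = 430600/20450 → e^(0.26·t) = 21.056.
0.26·t = ln(21.056) = 3.0472, so t = 3.0472/0.26 = 11.72.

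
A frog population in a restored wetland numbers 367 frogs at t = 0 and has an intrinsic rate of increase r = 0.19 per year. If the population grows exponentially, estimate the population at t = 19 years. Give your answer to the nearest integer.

N(t) = N₀·e^(rt) = 367 × e^(0.19×19) = 367 × e^3.61.
e^3.61 ≈ 36.966, so N ≈ 367 × 36.966 = 13566.5.

13567 frogs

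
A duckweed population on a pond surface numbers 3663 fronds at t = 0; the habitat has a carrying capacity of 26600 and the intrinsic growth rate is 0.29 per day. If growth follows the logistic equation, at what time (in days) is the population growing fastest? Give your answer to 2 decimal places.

Logistic growth is fastest at N = K/2 = 13300.
A = (K − N₀)/N₀ = 6.2618. Set K/(1 + A·e^(−rt)) = K/2 → A·e^(−rt) = 1.
e^(−0.29t) = 1/6.2618 = 0.159698, so t = ln(6.2618)/0.29 = 1.8345/0.29 = 6.3258.

6.33 days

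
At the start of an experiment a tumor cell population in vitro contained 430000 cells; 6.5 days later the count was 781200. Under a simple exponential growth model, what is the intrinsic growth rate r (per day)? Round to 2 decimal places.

0.09 per day

From N(t) = N₀·e^(rt): e^(r·6.5) = 781200/430000 = 1.8167.
r·6.5 = ln(1.8167) = 0.59705, so r = 0.59705/6.5 = 0.091853.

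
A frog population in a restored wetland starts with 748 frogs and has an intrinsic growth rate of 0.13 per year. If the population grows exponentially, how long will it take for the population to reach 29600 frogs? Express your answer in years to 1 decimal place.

Set N₀·e^(rt) = 29600: e^(0.13·t) = 29600/748 = 39.572.
0.13·t = ln(39.572) = 3.6781, so t = 3.6781/0.13 = 28.293.

28.3 years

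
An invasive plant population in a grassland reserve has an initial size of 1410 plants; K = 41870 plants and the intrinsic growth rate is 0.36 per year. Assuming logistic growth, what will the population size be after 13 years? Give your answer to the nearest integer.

33066 plants

A = (K − N₀)/N₀ = (41870 − 1410)/1410 = 28.695.
N(t) = K/(1 + A·e^(−rt)) = 41870/(1 + 28.695×e^(−0.36×13)).
e^(−4.68) = 0.009279; denominator = 1 + 28.695×0.009279 = 1.2663.
N = 41870/1.2663 = 33065.8.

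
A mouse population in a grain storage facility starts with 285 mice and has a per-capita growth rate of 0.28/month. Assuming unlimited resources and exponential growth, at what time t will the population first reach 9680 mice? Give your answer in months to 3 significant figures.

12.6 months

Set N₀·e^(rt) = 9680: e^(0.28·t) = 9680/285 = 33.965.
0.28·t = ln(33.965) = 3.5253, so t = 3.5253/0.28 = 12.59.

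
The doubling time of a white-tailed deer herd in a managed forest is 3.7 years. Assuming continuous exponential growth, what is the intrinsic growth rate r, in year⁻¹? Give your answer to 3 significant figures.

0.187 per year

r = ln(2)/t_d = 0.6931/3.7 = 0.18734.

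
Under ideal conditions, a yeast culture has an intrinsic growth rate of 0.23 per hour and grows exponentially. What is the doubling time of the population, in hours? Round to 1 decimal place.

3.0 hours

Doubling time t_d = ln(2)/r = 0.6931/0.23 = 3.0137.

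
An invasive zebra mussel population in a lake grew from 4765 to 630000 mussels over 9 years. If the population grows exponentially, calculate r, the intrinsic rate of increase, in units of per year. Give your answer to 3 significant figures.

From N(t) = N₀·e^(rt): e^(r·9) = 630000/4765 = 132.21.
r·9 = ln(132.21) = 4.8844, so r = 4.8844/9 = 0.54271.

0.543 per year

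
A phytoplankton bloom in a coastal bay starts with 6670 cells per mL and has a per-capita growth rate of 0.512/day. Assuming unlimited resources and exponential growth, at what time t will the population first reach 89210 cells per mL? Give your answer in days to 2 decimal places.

Set N₀·e^(rt) = 89210: e^(0.512·t) = 89210/6670 = 13.375.
0.512·t = ln(13.375) = 2.5934, so t = 2.5934/0.512 = 5.0652.

5.07 days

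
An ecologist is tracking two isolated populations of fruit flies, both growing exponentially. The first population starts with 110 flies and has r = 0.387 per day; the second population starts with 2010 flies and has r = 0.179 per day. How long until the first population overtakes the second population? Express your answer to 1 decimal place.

Set 110·e^(0.387t) = 2010·e^(0.179t).
e^((0.387 − 0.179)t) = 2010/110 → e^(0.208·t) = 18.273.
0.208·t = ln(18.273) = 2.9054, so t = 2.9054/0.208 = 13.968.

14.0 days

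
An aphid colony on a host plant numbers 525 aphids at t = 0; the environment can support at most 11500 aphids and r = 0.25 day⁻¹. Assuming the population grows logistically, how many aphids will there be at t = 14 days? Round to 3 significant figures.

A = (K − N₀)/N₀ = (11500 − 525)/525 = 20.905.
N(t) = K/(1 + A·e^(−rt)) = 11500/(1 + 20.905×e^(−0.25×14)).
e^(−3.5) = 0.030197; denominator = 1 + 20.905×0.030197 = 1.6313.
N = 11500/1.6313 = 7049.73.

7050 aphids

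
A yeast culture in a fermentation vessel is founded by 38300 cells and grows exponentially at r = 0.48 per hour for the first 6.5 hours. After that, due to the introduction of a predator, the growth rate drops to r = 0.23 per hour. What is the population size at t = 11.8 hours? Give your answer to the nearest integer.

2934962 cells

Phase 1: N(6.5) = 38300·e^(0.48×6.5) = 38300·e^3.12 = 867356.
Phase 2 runs for 11.8 − 6.5 = 5.3 hours at r = 0.23.
N(11.8) = 867356·e^(0.23×5.3) = 867356·e^1.219 = 2.934962×10^6.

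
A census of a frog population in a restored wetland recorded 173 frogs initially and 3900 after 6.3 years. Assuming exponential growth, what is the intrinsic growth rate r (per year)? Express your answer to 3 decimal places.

From N(t) = N₀·e^(rt): e^(r·6.3) = 3900/173 = 22.543.
r·6.3 = ln(22.543) = 3.1154, so r = 3.1154/6.3 = 0.49451.

0.495 per year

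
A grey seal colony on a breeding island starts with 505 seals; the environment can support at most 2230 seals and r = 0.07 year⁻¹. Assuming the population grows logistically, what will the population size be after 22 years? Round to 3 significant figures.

1290 seals

A = (K − N₀)/N₀ = (2230 − 505)/505 = 3.4158.
N(t) = K/(1 + A·e^(−rt)) = 2230/(1 + 3.4158×e^(−0.07×22)).
e^(−1.54) = 0.21438; denominator = 1 + 3.4158×0.21438 = 1.7323.
N = 2230/1.7323 = 1287.31.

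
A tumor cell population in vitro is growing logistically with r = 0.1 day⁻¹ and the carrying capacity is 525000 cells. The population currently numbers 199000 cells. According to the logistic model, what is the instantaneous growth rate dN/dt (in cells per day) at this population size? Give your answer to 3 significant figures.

12400 cells per day

dN/dt = rN(1 − N/K) = 0.1 × 199000 × (1 − 199000/525000).
1 − 199000/525000 = 0.62095; dN/dt = 0.1 × 199000 × 0.62095 = 12357.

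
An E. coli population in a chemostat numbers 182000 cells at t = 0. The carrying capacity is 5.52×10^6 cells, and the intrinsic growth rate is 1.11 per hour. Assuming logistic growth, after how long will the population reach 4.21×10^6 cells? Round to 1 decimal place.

A = (K − N₀)/N₀ = (5.52×10^6 − 182000)/182000 = 29.33.
Solve 5.52×10^6/(1 + 29.33·e^(−1.11t)) = 4.21×10^6: 1 + 29.33·e^(−1.11t) = 1.3112, so e^(−1.11t) = 0.0106092.
−1.11·t = ln(0.0106092) = -4.546, so t = 4.546/1.11 = 4.0955.

4.1 hours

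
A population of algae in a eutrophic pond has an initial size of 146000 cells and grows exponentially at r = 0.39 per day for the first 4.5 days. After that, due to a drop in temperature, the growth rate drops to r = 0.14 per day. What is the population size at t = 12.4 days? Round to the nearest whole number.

Phase 1: N(4.5) = 146000·e^(0.39×4.5) = 146000·e^1.755 = 844383.
Phase 2 runs for 12.4 − 4.5 = 7.9 days at r = 0.14.
N(12.4) = 844383·e^(0.14×7.9) = 844383·e^1.106 = 2.551934×10^6.

2551934 cells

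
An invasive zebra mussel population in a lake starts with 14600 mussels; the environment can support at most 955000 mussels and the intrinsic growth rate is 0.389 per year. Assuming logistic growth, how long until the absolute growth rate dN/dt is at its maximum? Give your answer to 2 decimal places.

Logistic growth is fastest at N = K/2 = 477500.
A = (K − N₀)/N₀ = 64.411. Set K/(1 + A·e^(−rt)) = K/2 → A·e^(−rt) = 1.
e^(−0.389t) = 1/64.411 = 0.0155253, so t = ln(64.411)/0.389 = 4.1653/0.389 = 10.708.

10.71 years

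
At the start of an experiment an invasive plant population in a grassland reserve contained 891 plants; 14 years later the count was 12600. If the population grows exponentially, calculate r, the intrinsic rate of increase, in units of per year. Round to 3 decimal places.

From N(t) = N₀·e^(rt): e^(r·14) = 12600/891 = 14.141.
r·14 = ln(14.141) = 2.6491, so r = 2.6491/14 = 0.18922.

0.189 per year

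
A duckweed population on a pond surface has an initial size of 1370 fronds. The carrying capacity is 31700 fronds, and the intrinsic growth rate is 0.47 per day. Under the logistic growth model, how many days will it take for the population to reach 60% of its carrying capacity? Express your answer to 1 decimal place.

A = (K − N₀)/N₀ = (31700 − 1370)/1370 = 22.139.
Solve 31700/(1 + 22.139·e^(−0.47t)) = 19020: 1 + 22.139·e^(−0.47t) = 1.6667, so e^(−0.47t) = 0.0301132.
−0.47·t = ln(0.0301132) = -3.5028, so t = 3.5028/0.47 = 7.4527.

7.5 days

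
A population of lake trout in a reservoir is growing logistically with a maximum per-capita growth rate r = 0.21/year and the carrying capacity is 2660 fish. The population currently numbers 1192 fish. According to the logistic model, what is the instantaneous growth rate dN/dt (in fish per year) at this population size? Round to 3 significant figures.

138 fish per year

dN/dt = rN(1 − N/K) = 0.21 × 1192 × (1 − 1192/2660).
1 − 1192/2660 = 0.55188; dN/dt = 0.21 × 1192 × 0.55188 = 138.15.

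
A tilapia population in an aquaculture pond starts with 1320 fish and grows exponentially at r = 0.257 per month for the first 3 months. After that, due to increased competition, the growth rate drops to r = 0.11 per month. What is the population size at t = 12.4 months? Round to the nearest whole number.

8026 fish

Phase 1: N(3) = 1320·e^(0.257×3) = 1320·e^0.771 = 2853.74.
Phase 2 runs for 12.4 − 3 = 9.4 months at r = 0.11.
N(12.4) = 2853.74·e^(0.11×9.4) = 2853.74·e^1.034 = 8025.56.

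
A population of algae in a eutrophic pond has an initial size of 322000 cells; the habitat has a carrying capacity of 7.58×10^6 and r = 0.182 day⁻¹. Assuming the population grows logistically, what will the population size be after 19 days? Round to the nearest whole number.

A = (K − N₀)/N₀ = (7.58×10^6 − 322000)/322000 = 22.54.
N(t) = K/(1 + A·e^(−rt)) = 7.58×10^6/(1 + 22.54×e^(−0.182×19)).
e^(−3.458) = 0.031493; denominator = 1 + 22.54×0.031493 = 1.7099.
N = 7.58×10^6/1.7099 = 4.43312×10^6.

4433120 cells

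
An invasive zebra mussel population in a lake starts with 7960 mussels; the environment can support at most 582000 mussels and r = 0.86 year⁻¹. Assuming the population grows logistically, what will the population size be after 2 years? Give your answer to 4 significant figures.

41830 mussels

A = (K − N₀)/N₀ = (582000 − 7960)/7960 = 72.116.
N(t) = K/(1 + A·e^(−rt)) = 582000/(1 + 72.116×e^(−0.86×2)).
e^(−1.72) = 0.17907; denominator = 1 + 72.116×0.17907 = 13.913.
N = 582000/13.913 = 41830.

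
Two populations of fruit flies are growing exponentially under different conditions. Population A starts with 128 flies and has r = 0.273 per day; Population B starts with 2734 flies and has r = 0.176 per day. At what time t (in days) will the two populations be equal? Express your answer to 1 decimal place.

31.6 days

Set 128·e^(0.273t) = 2734·e^(0.176t).
e^((0.273 − 0.176)t) = 2734/128 → e^(0.097·t) = 21.359.
0.097·t = ln(21.359) = 3.0615, so t = 3.0615/0.097 = 31.562.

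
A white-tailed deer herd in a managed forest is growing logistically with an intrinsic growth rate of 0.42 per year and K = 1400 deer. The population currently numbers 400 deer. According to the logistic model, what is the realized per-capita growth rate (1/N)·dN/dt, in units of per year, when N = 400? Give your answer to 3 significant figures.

(1/N)·dN/dt = r(1 − N/K) = 0.42 × (1 − 400/1400).
= 0.42 × 0.71429 = 0.3.

0.300 per year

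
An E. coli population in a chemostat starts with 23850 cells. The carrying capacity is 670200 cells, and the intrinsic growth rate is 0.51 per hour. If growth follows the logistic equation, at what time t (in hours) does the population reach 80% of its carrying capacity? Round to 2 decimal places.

A = (K − N₀)/N₀ = (670200 − 23850)/23850 = 27.101.
Solve 670200/(1 + 27.101·e^(−0.51t)) = 536160: 1 + 27.101·e^(−0.51t) = 1.25, so e^(−0.51t) = 0.00922488.
−0.51·t = ln(0.00922488) = -4.6859, so t = 4.6859/0.51 = 9.1879.

9.19 hours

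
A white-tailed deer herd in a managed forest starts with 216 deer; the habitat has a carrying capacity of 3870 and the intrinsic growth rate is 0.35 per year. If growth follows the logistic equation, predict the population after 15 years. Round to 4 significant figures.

A = (K − N₀)/N₀ = (3870 − 216)/216 = 16.917.
N(t) = K/(1 + A·e^(−rt)) = 3870/(1 + 16.917×e^(−0.35×15)).
e^(−5.25) = 0.0052475; denominator = 1 + 16.917×0.0052475 = 1.0888.
N = 3870/1.0888 = 3554.47.

3554 deer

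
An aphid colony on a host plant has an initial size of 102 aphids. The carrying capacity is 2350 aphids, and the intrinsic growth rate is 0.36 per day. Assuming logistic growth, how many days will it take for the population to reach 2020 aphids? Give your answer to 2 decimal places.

13.62 days

A = (K − N₀)/N₀ = (2350 − 102)/102 = 22.039.
Solve 2350/(1 + 22.039·e^(−0.36t)) = 2020: 1 + 22.039·e^(−0.36t) = 1.1634, so e^(−0.36t) = 0.00741253.
−0.36·t = ln(0.00741253) = -4.9046, so t = 4.9046/0.36 = 13.624.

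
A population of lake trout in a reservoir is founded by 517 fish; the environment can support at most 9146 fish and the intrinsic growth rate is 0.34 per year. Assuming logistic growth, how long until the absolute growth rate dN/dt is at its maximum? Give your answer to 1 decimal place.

Logistic growth is fastest at N = K/2 = 4573.
A = (K − N₀)/N₀ = 16.691. Set K/(1 + A·e^(−rt)) = K/2 → A·e^(−rt) = 1.
e^(−0.34t) = 1/16.691 = 0.0599142, so t = ln(16.691)/0.34 = 2.8148/0.34 = 8.2789.

8.3 years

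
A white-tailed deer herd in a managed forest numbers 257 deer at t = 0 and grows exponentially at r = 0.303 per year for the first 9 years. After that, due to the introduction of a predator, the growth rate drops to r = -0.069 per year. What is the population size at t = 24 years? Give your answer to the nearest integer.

1396 deer

Phase 1: N(9) = 257·e^(0.303×9) = 257·e^2.727 = 3928.75.
Phase 2 runs for 24 − 9 = 15 years at r = -0.069.
N(24) = 3928.75·e^(-0.069×15) = 3928.75·e^-1.035 = 1395.59.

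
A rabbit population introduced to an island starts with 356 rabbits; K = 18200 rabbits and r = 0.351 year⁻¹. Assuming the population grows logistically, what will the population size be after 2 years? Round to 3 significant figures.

704 rabbits

A = (K − N₀)/N₀ = (18200 − 356)/356 = 50.124.
N(t) = K/(1 + A·e^(−rt)) = 18200/(1 + 50.124×e^(−0.351×2)).
e^(−0.702) = 0.49559; denominator = 1 + 50.124×0.49559 = 25.841.
N = 18200/25.841 = 704.31.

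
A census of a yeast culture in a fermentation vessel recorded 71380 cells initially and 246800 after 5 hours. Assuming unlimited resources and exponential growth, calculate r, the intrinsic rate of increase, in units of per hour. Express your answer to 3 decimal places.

0.248 per hour

From N(t) = N₀·e^(rt): e^(r·5) = 246800/71380 = 3.4576.
r·5 = ln(3.4576) = 1.2406, so r = 1.2406/5 = 0.24811.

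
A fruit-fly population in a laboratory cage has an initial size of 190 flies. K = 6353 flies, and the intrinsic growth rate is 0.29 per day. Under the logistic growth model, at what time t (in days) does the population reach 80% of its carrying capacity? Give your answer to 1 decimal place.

16.8 days

A = (K − N₀)/N₀ = (6353 − 190)/190 = 32.437.
Solve 6353/(1 + 32.437·e^(−0.29t)) = 5082.4: 1 + 32.437·e^(−0.29t) = 1.25, so e^(−0.29t) = 0.00770729.
−0.29·t = ln(0.00770729) = -4.8656, so t = 4.8656/0.29 = 16.778.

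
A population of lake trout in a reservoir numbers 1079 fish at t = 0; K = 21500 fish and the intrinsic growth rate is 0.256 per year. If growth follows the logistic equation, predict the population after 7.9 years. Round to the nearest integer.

6135 fish

A = (K − N₀)/N₀ = (21500 − 1079)/1079 = 18.926.
N(t) = K/(1 + A·e^(−rt)) = 21500/(1 + 18.926×e^(−0.256×7.9)).
e^(−2.022) = 0.13234; denominator = 1 + 18.926×0.13234 = 3.5046.
N = 21500/3.5046 = 6134.79.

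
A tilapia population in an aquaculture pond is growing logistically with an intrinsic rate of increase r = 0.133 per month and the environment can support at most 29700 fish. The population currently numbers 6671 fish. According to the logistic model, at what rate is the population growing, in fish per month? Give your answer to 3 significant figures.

688 fish per month

dN/dt = rN(1 − N/K) = 0.133 × 6671 × (1 − 6671/29700).
1 − 6671/29700 = 0.77539; dN/dt = 0.133 × 6671 × 0.77539 = 687.96.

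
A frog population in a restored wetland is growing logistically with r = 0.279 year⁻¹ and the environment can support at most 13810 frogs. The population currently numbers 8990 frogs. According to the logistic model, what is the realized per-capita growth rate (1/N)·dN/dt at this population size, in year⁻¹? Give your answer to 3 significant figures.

0.0974 per year

(1/N)·dN/dt = r(1 − N/K) = 0.279 × (1 − 8990/13810).
= 0.279 × 0.34902 = 0.097377.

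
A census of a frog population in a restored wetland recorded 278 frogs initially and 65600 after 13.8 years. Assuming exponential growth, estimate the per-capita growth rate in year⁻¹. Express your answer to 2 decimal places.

0.40 per year

From N(t) = N₀·e^(rt): e^(r·13.8) = 65600/278 = 235.97.
r·13.8 = ln(235.97) = 5.4637, so r = 5.4637/13.8 = 0.39592.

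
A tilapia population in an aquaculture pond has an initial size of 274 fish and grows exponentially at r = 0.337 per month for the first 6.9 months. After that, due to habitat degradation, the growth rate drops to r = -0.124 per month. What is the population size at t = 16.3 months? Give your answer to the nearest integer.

874 fish

Phase 1: N(6.9) = 274·e^(0.337×6.9) = 274·e^2.325 = 2802.95.
Phase 2 runs for 16.3 − 6.9 = 9.4 months at r = -0.124.
N(16.3) = 2802.95·e^(-0.124×9.4) = 2802.95·e^-1.166 = 873.78.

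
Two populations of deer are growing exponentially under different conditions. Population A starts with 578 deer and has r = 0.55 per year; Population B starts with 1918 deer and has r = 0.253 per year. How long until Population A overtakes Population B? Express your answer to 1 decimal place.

4.0 years

Set 578·e^(0.55t) = 1918·e^(0.253t).
e^((0.55 − 0.253)t) = 1918/578 → e^(0.297·t) = 3.3183.
0.297·t = ln(3.3183) = 1.1995, so t = 1.1995/0.297 = 4.0386.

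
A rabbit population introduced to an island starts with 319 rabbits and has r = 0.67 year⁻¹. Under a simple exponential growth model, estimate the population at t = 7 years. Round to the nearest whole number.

N(t) = N₀·e^(rt) = 319 × e^(0.67×7) = 319 × e^4.69.
e^4.69 ≈ 108.85, so N ≈ 319 × 108.85 = 34724.2.

34724 rabbits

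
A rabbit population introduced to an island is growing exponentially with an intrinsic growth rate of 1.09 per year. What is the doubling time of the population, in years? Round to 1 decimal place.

Doubling time t_d = ln(2)/r = 0.6931/1.09 = 0.63591.

0.6 years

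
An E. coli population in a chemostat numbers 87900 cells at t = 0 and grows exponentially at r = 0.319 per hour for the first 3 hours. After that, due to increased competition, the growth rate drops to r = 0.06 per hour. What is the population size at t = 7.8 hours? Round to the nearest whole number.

Phase 1: N(3) = 87900·e^(0.319×3) = 87900·e^0.957 = 228880.
Phase 2 runs for 7.8 − 3 = 4.8 hours at r = 0.06.
N(7.8) = 228880·e^(0.06×4.8) = 228880·e^0.288 = 305271.

305271 cells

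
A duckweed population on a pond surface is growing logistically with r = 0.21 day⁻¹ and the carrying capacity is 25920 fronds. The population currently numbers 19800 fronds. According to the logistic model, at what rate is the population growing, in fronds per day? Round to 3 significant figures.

dN/dt = rN(1 − N/K) = 0.21 × 19800 × (1 − 19800/25920).
1 − 19800/25920 = 0.23611; dN/dt = 0.21 × 19800 × 0.23611 = 981.75.

982 fronds per day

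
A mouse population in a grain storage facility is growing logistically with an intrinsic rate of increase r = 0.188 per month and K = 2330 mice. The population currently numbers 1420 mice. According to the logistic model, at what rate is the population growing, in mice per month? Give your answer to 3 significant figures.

104 mice per month

dN/dt = rN(1 − N/K) = 0.188 × 1420 × (1 − 1420/2330).
1 − 1420/2330 = 0.39056; dN/dt = 0.188 × 1420 × 0.39056 = 104.26.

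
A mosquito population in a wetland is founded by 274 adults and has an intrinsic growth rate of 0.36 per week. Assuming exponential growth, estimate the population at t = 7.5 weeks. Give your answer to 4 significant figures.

N(t) = N₀·e^(rt) = 274 × e^(0.36×7.5) = 274 × e^2.7.
e^2.7 ≈ 14.88, so N ≈ 274 × 14.88 = 4077.05.

4077 adults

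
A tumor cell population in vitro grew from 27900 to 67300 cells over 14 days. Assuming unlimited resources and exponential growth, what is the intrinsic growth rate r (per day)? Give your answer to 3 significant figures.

From N(t) = N₀·e^(rt): e^(r·14) = 67300/27900 = 2.4122.
r·14 = ln(2.4122) = 0.88053, so r = 0.88053/14 = 0.062895.

0.0629 per day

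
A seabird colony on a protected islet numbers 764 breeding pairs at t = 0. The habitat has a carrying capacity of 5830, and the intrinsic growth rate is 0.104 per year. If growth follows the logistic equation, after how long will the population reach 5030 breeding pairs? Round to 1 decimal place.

35.9 years

A = (K − N₀)/N₀ = (5830 − 764)/764 = 6.6309.
Solve 5830/(1 + 6.6309·e^(−0.104t)) = 5030: 1 + 6.6309·e^(−0.104t) = 1.159, so e^(−0.104t) = 0.0239856.
−0.104·t = ln(0.0239856) = -3.7303, so t = 3.7303/0.104 = 35.868.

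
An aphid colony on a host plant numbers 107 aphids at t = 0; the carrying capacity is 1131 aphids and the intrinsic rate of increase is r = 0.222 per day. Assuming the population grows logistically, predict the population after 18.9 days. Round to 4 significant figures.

A = (K − N₀)/N₀ = (1131 − 107)/107 = 9.5701.
N(t) = K/(1 + A·e^(−rt)) = 1131/(1 + 9.5701×e^(−0.222×18.9)).
e^(−4.196) = 0.015059; denominator = 1 + 9.5701×0.015059 = 1.1441.
N = 1131/1.1441 = 988.539.

988.5 aphids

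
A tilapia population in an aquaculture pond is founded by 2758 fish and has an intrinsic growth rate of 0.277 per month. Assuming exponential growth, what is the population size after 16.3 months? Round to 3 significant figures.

252000 fish

N(t) = N₀·e^(rt) = 2758 × e^(0.277×16.3) = 2758 × e^4.515.
e^4.515 ≈ 91.387, so N ≈ 2758 × 91.387 = 252045.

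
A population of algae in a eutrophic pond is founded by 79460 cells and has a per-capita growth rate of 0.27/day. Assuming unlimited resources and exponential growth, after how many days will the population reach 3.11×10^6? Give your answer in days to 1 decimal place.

Set N₀·e^(rt) = 3.11×10^6: e^(0.27·t) = 3.11×10^6/79460 = 39.139.
0.27·t = ln(39.139) = 3.6671, so t = 3.6671/0.27 = 13.582.

13.6 days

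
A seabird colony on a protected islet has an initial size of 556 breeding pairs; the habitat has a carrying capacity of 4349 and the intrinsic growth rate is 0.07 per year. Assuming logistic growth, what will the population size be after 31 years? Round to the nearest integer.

A = (K − N₀)/N₀ = (4349 − 556)/556 = 6.8219.
N(t) = K/(1 + A·e^(−rt)) = 4349/(1 + 6.8219×e^(−0.07×31)).
e^(−2.17) = 0.11418; denominator = 1 + 6.8219×0.11418 = 1.7789.
N = 4349/1.7789 = 2444.75.

2445 breeding pairs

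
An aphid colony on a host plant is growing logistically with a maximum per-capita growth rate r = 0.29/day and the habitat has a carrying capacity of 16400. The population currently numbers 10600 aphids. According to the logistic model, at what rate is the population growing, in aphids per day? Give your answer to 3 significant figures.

1090 aphids per day

dN/dt = rN(1 − N/K) = 0.29 × 10600 × (1 − 10600/16400).
1 − 10600/16400 = 0.35366; dN/dt = 0.29 × 10600 × 0.35366 = 1087.1.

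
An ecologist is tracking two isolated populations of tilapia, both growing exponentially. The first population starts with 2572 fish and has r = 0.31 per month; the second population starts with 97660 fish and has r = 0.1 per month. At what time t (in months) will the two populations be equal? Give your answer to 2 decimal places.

Set 2572·e^(0.31t) = 97660·e^(0.1t).
e^((0.31 − 0.1)t) = 97660/2572 → e^(0.21·t) = 37.97.
0.21·t = ln(37.97) = 3.6368, so t = 3.6368/0.21 = 17.318.

17.32 months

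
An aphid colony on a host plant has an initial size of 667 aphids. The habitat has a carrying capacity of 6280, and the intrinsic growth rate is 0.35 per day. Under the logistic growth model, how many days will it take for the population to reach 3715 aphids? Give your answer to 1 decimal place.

7.1 days

A = (K − N₀)/N₀ = (6280 − 667)/667 = 8.4153.
Solve 6280/(1 + 8.4153·e^(−0.35t)) = 3715: 1 + 8.4153·e^(−0.35t) = 1.6904, so e^(−0.35t) = 0.0820464.
−0.35·t = ln(0.0820464) = -2.5005, so t = 2.5005/0.35 = 7.1442.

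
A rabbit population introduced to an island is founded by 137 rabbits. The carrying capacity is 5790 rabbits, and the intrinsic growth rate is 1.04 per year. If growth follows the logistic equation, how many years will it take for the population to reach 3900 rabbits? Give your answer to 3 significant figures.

4.27 years

A = (K − N₀)/N₀ = (5790 − 137)/137 = 41.263.
Solve 5790/(1 + 41.263·e^(−1.04t)) = 3900: 1 + 41.263·e^(−1.04t) = 1.4846, so e^(−1.04t) = 0.0117446.
−1.04·t = ln(0.0117446) = -4.4444, so t = 4.4444/1.04 = 4.2734.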